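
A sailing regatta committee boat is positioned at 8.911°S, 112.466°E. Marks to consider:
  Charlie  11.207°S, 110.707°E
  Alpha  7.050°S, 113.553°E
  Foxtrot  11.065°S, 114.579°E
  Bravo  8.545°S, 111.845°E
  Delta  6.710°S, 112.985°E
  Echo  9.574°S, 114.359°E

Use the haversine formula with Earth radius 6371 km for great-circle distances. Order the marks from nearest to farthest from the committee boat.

Distance from the committee boat at 8.911°S, 112.466°E to each:
Bravo 8.545°S, 111.845°E: 79.5 km
Echo 9.574°S, 114.359°E: 220.5 km
Alpha 7.050°S, 113.553°E: 239.1 km
Delta 6.710°S, 112.985°E: 251.3 km
Charlie 11.207°S, 110.707°E: 319.8 km
Foxtrot 11.065°S, 114.579°E: 333.0 km

Bravo, Echo, Alpha, Delta, Charlie, Foxtrot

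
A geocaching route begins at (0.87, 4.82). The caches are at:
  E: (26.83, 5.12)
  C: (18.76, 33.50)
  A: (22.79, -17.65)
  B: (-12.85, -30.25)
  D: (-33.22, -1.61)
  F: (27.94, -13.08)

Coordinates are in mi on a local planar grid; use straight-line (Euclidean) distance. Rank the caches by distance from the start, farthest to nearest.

Distances from the start:
B (-12.85, -30.25): 37.7 mi
D (-33.22, -1.61): 34.7 mi
C (18.76, 33.50): 33.8 mi
F (27.94, -13.08): 32.5 mi
A (22.79, -17.65): 31.4 mi
E (26.83, 5.12): 26.0 mi

B, D, C, F, A, E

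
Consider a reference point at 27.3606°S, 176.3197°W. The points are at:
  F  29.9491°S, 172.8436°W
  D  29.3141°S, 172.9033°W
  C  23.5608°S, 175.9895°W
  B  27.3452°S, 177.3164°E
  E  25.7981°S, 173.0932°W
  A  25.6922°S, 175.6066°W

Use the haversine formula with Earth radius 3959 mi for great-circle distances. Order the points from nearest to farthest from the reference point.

A, E, D, C, F, B

Distances from the reference point:
A 25.6922°S, 175.6066°W: 123.4 mi
E 25.7981°S, 173.0932°W: 226.7 mi
D 29.3141°S, 172.9033°W: 247.8 mi
C 23.5608°S, 175.9895°W: 263.4 mi
F 29.9491°S, 172.8436°W: 276.4 mi
B 27.3452°S, 177.3164°E: 390.5 mi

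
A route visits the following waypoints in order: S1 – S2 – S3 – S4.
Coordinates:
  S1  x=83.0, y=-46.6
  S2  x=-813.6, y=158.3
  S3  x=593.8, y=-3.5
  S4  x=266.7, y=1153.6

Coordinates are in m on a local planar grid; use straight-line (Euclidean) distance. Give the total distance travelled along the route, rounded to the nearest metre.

3539 m

Leg distances:
S1→S2: 919.7 m  (cumulative 919.7 m)
S2→S3: 1416.7 m  (cumulative 2336.4 m)
S3→S4: 1202.4 m  (cumulative 3538.8 m)
Total route length ≈ 3539 m.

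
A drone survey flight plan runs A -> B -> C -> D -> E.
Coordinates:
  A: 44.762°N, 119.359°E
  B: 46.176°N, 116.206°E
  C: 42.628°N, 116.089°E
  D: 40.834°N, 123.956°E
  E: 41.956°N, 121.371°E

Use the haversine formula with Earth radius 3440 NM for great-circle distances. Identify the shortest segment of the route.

Leg distances:
A→B: 157.6 NM
B→C: 213.1 NM
C→D: 368.4 NM
D→E: 134.5 NM
The shortest leg is D–E at 134.5 NM.

D–E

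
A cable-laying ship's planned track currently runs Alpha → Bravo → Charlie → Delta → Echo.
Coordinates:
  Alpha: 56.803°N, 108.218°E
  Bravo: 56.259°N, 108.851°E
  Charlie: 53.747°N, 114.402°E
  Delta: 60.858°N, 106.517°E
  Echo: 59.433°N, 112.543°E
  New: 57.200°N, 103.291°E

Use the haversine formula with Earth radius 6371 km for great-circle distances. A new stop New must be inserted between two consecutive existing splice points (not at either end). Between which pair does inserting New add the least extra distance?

Added distance for inserting New between each consecutive pair:
Alpha–Bravo: 584.5 km
Bravo–Charlie: 701.4 km
Charlie–Delta: 323.6 km
Delta–Echo: 671.5 km
Smallest added distance is 323.6 km, inserting between Charlie and Delta.

between Charlie and Delta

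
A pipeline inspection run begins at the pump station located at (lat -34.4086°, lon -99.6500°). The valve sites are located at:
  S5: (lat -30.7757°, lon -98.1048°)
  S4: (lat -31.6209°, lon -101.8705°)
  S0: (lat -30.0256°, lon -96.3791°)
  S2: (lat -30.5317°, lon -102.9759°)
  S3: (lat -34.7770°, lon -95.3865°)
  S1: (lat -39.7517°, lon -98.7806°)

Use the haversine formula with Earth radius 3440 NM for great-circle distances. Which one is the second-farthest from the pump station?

Distance to each, sorted:
S1: 323.5 NM
S0: 311.2 NM
S2: 287.3 NM
S5: 231.7 NM
S3: 211.9 NM
S4: 201.3 NM
The second-farthest is S0 at 311.2 NM.

S0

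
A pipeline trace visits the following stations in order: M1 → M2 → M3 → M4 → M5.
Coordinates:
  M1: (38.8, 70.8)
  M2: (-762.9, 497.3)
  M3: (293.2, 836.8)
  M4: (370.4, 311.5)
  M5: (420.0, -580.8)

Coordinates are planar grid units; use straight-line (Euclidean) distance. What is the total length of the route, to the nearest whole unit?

Leg distances:
M1→M2: 908.1  (cumulative 908.1)
M2→M3: 1109.3  (cumulative 2017.4)
M3→M4: 530.9  (cumulative 2548.4)
M4→M5: 893.7  (cumulative 3442.0)
Total route length ≈ 3442.

3442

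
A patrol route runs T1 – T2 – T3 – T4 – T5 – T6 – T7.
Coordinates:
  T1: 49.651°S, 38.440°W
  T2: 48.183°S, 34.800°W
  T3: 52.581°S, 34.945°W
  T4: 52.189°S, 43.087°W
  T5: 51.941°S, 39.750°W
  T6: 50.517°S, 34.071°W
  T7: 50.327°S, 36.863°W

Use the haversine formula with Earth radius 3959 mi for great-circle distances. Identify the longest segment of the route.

Leg distances:
T1→T2: 193.9 mi
T2→T3: 304.0 mi
T3→T4: 344.3 mi
T4→T5: 142.8 mi
T5→T6: 264.6 mi
T6→T7: 123.6 mi
The longest leg is T3–T4 at 344.3 mi.

T3–T4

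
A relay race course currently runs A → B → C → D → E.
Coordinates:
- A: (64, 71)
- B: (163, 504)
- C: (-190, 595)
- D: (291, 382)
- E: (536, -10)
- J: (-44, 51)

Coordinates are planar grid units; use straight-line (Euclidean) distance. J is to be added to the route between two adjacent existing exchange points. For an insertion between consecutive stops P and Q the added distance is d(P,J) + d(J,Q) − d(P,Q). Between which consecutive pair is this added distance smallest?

between A and B

Added distance for inserting J between each consecutive pair:
A–B: 163.7
B–C: 696.8
C–D: 508.1
D–E: 591.9
Smallest added distance is 163.7, inserting between A and B.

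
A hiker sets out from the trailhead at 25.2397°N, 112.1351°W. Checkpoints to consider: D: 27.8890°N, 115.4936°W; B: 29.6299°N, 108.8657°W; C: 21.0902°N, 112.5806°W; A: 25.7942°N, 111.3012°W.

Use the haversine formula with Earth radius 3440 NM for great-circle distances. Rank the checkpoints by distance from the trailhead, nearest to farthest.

A, D, C, B

Distances from the trailhead:
A 25.7942°N, 111.3012°W: 56.1 NM
D 27.8890°N, 115.4936°W: 240.5 NM
C 21.0902°N, 112.5806°W: 250.3 NM
B 29.6299°N, 108.8657°W: 315.9 NM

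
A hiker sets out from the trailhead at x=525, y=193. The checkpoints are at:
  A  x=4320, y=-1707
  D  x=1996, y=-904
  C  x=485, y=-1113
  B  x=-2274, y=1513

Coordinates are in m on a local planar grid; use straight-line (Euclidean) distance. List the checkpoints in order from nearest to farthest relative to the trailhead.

Distances from the trailhead:
C x=485, y=-1113: 1306.6 m
D x=1996, y=-904: 1835.0 m
B x=-2274, y=1513: 3094.6 m
A x=4320, y=-1707: 4244.1 m

C, D, B, A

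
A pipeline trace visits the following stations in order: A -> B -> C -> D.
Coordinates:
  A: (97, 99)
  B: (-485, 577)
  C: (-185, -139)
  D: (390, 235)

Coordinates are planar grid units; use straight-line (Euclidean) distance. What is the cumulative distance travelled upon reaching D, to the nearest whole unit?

2215

Leg distances:
A→B: 753.1  (cumulative 753.1)
B→C: 776.3  (cumulative 1529.4)
C→D: 685.9  (cumulative 2215.4)
Cumulative distance at D ≈ 2215.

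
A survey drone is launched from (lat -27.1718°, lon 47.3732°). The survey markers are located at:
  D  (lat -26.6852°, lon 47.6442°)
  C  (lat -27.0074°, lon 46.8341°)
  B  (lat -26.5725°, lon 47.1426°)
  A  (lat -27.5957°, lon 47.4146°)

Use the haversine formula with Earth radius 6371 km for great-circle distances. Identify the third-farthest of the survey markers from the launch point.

Distances from the launch point ((lat -27.1718°, lon 47.3732°)):
B: 70.5 km
D: 60.4 km
C: 56.4 km
A: 47.3 km
The third-farthest is C at 56.4 km.

C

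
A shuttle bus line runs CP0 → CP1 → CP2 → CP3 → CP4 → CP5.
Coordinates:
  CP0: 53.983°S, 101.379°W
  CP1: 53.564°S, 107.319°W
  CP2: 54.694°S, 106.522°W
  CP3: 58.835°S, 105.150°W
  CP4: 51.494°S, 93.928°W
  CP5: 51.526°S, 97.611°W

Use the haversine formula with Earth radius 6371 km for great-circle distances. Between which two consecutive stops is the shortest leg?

Leg distances:
CP0→CP1: 393.0 km
CP1→CP2: 136.0 km
CP2→CP3: 468.0 km
CP3→CP4: 1080.9 km
CP4→CP5: 254.9 km
The shortest leg is CP1–CP2 at 136.0 km.

CP1–CP2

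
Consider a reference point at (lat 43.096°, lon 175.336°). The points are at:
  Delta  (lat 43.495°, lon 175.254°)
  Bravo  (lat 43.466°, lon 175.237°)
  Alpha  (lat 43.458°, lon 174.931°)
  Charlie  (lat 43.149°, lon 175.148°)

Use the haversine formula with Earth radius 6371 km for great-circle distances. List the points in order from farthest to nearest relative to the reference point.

Distances from the reference point:
Alpha (lat 43.458°, lon 174.931°): 51.9 km
Delta (lat 43.495°, lon 175.254°): 44.9 km
Bravo (lat 43.466°, lon 175.237°): 41.9 km
Charlie (lat 43.149°, lon 175.148°): 16.4 km

Alpha, Delta, Bravo, Charlie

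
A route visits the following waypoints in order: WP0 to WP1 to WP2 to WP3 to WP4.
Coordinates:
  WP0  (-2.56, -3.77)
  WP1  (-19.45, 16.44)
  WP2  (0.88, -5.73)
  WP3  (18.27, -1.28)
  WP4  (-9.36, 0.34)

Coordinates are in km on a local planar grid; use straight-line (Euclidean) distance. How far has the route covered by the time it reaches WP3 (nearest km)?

74 km

Leg distances:
WP0→WP1: 26.3 km  (cumulative 26.3 km)
WP1→WP2: 30.1 km  (cumulative 56.4 km)
WP2→WP3: 18.0 km  (cumulative 74.4 km)
Cumulative distance at WP3 ≈ 74 km.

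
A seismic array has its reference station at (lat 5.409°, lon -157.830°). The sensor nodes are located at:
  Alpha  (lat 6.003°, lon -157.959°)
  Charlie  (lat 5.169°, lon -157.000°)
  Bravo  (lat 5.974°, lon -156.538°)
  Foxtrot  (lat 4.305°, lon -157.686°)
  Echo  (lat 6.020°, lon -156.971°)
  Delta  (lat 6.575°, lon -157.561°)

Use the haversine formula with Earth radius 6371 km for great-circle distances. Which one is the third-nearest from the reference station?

Echo

Distance to each, sorted:
Alpha: 67.6 km
Charlie: 95.7 km
Echo: 116.8 km
Foxtrot: 123.8 km
Delta: 133.0 km
Bravo: 156.2 km
The third-nearest is Echo at 116.8 km.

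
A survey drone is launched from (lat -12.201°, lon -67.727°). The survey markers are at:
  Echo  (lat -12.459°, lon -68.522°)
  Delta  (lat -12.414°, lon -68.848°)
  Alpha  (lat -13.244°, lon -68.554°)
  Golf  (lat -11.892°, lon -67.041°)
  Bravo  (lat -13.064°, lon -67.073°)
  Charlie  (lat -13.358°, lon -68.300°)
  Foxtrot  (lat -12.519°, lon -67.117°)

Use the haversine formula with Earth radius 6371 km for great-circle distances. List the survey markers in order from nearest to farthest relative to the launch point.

Distance from the launch point at (lat -12.201°, lon -67.727°) to each:
Foxtrot (lat -12.519°, lon -67.117°): 75.1 km
Golf (lat -11.892°, lon -67.041°): 82.1 km
Echo (lat -12.459°, lon -68.522°): 91.0 km
Bravo (lat -13.064°, lon -67.073°): 119.3 km
Delta (lat -12.414°, lon -68.848°): 124.1 km
Charlie (lat -13.358°, lon -68.300°): 142.9 km
Alpha (lat -13.244°, lon -68.554°): 146.6 km

Foxtrot, Golf, Echo, Bravo, Delta, Charlie, Alpha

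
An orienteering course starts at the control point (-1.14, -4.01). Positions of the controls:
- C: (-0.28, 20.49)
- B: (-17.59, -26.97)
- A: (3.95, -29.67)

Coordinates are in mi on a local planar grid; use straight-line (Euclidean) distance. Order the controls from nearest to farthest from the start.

Computing each straight-line distance from (-1.14, -4.01):
C (-0.28, 20.49): 24.5 mi
A (3.95, -29.67): 26.2 mi
B (-17.59, -26.97): 28.2 mi

C, A, B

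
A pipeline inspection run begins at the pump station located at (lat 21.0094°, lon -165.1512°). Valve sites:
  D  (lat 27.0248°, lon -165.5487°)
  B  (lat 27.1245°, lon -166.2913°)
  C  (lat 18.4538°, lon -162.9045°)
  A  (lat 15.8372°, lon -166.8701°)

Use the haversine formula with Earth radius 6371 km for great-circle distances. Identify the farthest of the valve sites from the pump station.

Distances from the pump station ((lat 21.0094°, lon -165.1512°)):
B: 689.7 km
D: 670.1 km
A: 603.0 km
C: 368.8 km
The farthest is B at 689.7 km.

B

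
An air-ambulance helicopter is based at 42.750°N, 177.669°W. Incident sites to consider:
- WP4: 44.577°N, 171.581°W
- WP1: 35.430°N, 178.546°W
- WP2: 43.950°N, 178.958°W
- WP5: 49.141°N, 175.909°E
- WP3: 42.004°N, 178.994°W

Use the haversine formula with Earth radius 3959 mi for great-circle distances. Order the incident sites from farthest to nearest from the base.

WP5, WP1, WP4, WP2, WP3

Distances from the base:
WP5 49.141°N, 175.909°E: 538.3 mi
WP1 35.430°N, 178.546°W: 508.0 mi
WP4 44.577°N, 171.581°W: 329.4 mi
WP2 43.950°N, 178.958°W: 105.2 mi
WP3 42.004°N, 178.994°W: 85.0 mi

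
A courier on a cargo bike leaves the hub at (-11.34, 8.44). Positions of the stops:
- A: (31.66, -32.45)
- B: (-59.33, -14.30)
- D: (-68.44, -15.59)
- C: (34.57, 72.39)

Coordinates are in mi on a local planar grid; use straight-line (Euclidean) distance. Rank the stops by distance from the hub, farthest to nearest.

C, D, A, B

Distances from the hub:
C (34.57, 72.39): 78.7 mi
D (-68.44, -15.59): 62.0 mi
A (31.66, -32.45): 59.3 mi
B (-59.33, -14.30): 53.1 mi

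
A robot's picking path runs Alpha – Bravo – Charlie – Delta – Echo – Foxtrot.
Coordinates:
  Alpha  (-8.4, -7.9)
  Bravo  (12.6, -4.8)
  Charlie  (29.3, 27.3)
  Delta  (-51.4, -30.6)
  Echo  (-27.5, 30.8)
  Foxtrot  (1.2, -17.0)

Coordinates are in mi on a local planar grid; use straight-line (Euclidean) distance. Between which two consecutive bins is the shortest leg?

Alpha–Bravo

Leg distances:
Alpha→Bravo: 21.2 mi
Bravo→Charlie: 36.2 mi
Charlie→Delta: 99.3 mi
Delta→Echo: 65.9 mi
Echo→Foxtrot: 55.8 mi
The shortest leg is Alpha–Bravo at 21.2 mi.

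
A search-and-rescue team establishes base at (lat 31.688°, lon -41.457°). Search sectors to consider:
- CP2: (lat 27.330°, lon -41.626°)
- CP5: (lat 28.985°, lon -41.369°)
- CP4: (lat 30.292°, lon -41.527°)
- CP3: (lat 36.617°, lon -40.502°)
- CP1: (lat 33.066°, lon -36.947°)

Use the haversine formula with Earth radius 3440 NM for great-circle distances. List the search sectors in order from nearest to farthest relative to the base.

Distances from the base:
CP4 (lat 30.292°, lon -41.527°): 83.9 NM
CP5 (lat 28.985°, lon -41.369°): 162.4 NM
CP1 (lat 33.066°, lon -36.947°): 243.2 NM
CP2 (lat 27.330°, lon -41.626°): 261.8 NM
CP3 (lat 36.617°, lon -40.502°): 299.7 NM

CP4, CP5, CP1, CP2, CP3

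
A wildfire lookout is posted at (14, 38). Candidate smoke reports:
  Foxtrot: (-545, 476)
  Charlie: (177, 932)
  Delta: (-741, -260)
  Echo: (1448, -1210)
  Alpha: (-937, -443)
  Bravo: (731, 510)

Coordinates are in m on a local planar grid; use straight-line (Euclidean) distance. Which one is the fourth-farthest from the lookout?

Distances from the lookout ((14, 38)):
Echo: 1901.0 m
Alpha: 1065.7 m
Charlie: 908.7 m
Bravo: 858.4 m
Delta: 811.7 m
Foxtrot: 710.2 m
The fourth-farthest is Bravo at 858.4 m.

Bravo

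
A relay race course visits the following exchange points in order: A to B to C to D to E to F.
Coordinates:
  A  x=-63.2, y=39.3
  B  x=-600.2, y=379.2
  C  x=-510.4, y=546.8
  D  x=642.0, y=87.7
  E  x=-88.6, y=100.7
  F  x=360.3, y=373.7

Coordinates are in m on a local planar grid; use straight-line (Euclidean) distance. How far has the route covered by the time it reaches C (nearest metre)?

Leg distances:
A→B: 635.5 m  (cumulative 635.5 m)
B→C: 190.1 m  (cumulative 825.7 m)
Cumulative distance at C ≈ 826 m.

826 m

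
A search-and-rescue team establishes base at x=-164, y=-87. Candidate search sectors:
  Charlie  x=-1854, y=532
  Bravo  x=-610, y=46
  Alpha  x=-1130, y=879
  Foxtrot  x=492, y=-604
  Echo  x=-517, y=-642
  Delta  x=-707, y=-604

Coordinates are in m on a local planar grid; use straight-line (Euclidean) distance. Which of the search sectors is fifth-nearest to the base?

Distances from the base (x=-164, y=-87):
Bravo: 465.4 m
Echo: 657.7 m
Delta: 749.8 m
Foxtrot: 835.2 m
Alpha: 1366.1 m
Charlie: 1799.8 m
The fifth-nearest is Alpha at 1366.1 m.

Alpha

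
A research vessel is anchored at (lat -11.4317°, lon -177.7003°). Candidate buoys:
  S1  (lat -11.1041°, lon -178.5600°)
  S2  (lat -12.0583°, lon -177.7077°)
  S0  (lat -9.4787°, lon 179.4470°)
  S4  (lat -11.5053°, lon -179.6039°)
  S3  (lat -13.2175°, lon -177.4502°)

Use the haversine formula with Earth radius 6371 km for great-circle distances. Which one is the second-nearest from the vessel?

Distance to each, sorted:
S2: 69.7 km
S1: 100.6 km
S3: 200.4 km
S4: 207.6 km
S0: 380.1 km
The second-nearest is S1 at 100.6 km.

S1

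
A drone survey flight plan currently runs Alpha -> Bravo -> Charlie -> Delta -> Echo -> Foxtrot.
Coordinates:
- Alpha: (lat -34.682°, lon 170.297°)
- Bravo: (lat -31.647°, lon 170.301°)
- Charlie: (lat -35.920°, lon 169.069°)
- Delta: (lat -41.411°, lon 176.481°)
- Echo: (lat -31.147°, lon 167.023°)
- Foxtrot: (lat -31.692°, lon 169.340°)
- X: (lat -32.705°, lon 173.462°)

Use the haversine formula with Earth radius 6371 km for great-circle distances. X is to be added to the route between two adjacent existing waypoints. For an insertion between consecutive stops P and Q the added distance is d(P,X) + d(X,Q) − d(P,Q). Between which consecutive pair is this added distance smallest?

between Delta and Echo

Added distance for inserting X between each consecutive pair:
Alpha–Bravo: 348.5 km
Bravo–Charlie: 370.3 km
Charlie–Delta: 656.8 km
Delta–Echo: 216.3 km
Echo–Foxtrot: 807.6 km
Smallest added distance is 216.3 km, inserting between Delta and Echo.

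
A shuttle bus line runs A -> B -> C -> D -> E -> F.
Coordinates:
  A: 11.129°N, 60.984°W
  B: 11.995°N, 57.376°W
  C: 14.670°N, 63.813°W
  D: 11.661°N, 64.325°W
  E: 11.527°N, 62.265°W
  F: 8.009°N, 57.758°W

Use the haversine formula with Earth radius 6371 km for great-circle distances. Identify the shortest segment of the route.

D–E

Leg distances:
A→B: 404.7 km
B→C: 757.2 km
C→D: 339.1 km
D→E: 224.9 km
E→F: 630.0 km
The shortest leg is D–E at 224.9 km.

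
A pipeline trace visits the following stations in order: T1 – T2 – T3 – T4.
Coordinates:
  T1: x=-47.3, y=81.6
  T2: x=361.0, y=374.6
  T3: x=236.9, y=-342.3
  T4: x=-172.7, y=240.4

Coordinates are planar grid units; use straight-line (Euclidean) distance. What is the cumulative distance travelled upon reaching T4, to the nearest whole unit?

1942

Leg distances:
T1→T2: 502.6  (cumulative 502.6)
T2→T3: 727.6  (cumulative 1230.1)
T3→T4: 712.3  (cumulative 1942.4)
Cumulative distance at T4 ≈ 1942.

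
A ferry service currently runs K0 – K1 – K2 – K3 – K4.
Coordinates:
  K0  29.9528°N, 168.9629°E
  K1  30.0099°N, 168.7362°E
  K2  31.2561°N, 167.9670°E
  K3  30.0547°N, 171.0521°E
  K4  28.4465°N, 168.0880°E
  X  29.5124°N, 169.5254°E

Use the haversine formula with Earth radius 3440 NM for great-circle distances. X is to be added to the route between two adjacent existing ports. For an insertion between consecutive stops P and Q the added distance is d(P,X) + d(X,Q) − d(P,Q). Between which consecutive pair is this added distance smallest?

Added distance for inserting X between each consecutive pair:
K0–K1: 78.0 NM
K1–K2: 98.3 NM
K2–K3: 43.2 NM
K3–K4: 2.1 NM
Smallest added distance is 2.1 NM, inserting between K3 and K4.

between K3 and K4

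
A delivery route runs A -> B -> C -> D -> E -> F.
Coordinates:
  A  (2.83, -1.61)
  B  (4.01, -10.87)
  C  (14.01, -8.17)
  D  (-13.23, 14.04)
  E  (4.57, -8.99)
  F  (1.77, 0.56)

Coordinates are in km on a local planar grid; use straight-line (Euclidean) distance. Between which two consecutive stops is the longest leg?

C–D

Leg distances:
A→B: 9.3 km
B→C: 10.4 km
C→D: 35.1 km
D→E: 29.1 km
E→F: 10.0 km
The longest leg is C–D at 35.1 km.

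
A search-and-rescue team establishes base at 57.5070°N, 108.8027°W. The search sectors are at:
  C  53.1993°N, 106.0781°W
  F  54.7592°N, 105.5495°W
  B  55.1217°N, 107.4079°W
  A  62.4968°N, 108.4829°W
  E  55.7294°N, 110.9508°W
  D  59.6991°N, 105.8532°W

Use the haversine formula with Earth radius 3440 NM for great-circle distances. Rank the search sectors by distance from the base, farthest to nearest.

Computing each great-circle distance from 57.5070°N, 108.8027°W:
A 62.4968°N, 108.4829°W: 299.7 NM
C 53.1993°N, 106.0781°W: 274.8 NM
F 54.7592°N, 105.5495°W: 197.6 NM
D 59.6991°N, 105.8532°W: 160.7 NM
B 55.1217°N, 107.4079°W: 150.5 NM
E 55.7294°N, 110.9508°W: 128.1 NM

A, C, F, D, B, E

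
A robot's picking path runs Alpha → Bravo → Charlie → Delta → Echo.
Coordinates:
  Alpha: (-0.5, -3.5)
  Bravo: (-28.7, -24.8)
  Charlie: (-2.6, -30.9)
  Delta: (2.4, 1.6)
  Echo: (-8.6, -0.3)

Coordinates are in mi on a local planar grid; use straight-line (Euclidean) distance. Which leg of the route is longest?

Leg distances:
Alpha→Bravo: 35.3 mi
Bravo→Charlie: 26.8 mi
Charlie→Delta: 32.9 mi
Delta→Echo: 11.2 mi
The longest leg is Alpha–Bravo at 35.3 mi.

Alpha–Bravo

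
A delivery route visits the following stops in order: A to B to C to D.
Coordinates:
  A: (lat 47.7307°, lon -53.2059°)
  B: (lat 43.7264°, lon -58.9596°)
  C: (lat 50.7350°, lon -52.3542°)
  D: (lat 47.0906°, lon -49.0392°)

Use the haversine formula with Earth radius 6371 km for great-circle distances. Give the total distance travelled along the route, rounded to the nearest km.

Leg distances:
A→B: 630.3 km  (cumulative 630.3 km)
B→C: 924.4 km  (cumulative 1554.7 km)
C→D: 472.0 km  (cumulative 2026.7 km)
Total route length ≈ 2027 km.

2027 km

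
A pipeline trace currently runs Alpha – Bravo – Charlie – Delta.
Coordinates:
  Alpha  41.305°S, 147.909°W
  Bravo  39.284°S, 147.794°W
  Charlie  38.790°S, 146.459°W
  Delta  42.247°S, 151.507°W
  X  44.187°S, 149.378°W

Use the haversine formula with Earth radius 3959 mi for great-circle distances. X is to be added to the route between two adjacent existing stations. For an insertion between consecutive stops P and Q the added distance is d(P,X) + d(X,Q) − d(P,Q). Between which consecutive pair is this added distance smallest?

between Charlie and Delta

Added distance for inserting X between each consecutive pair:
Alpha–Bravo: 421.3 mi
Bravo–Charlie: 671.4 mi
Charlie–Delta: 217.2 mi
Smallest added distance is 217.2 mi, inserting between Charlie and Delta.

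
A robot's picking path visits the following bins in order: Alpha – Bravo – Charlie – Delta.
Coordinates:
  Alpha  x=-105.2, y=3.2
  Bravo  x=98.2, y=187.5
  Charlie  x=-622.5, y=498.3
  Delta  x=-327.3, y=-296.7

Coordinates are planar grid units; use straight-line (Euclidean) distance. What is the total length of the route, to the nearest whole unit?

Leg distances:
Alpha→Bravo: 274.5  (cumulative 274.5)
Bravo→Charlie: 784.9  (cumulative 1059.3)
Charlie→Delta: 848.0  (cumulative 1907.4)
Total route length ≈ 1907.

1907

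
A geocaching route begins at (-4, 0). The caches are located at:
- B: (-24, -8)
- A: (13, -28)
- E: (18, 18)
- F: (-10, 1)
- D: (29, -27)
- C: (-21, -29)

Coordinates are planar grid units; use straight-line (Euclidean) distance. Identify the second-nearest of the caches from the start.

Distances from the start ((-4, 0)):
F: 6.1
B: 21.5
E: 28.4
A: 32.8
C: 33.6
D: 42.6
The second-nearest is B at 21.5.

B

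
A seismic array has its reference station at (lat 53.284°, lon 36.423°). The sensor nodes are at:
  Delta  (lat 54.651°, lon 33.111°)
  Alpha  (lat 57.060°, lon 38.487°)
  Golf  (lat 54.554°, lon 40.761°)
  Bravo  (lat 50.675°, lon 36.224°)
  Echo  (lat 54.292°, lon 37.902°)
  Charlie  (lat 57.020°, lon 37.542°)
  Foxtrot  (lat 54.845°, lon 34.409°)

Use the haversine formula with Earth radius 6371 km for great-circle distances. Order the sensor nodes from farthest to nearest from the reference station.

Distance from the reference station at (lat 53.284°, lon 36.423°) to each:
Alpha (lat 57.060°, lon 38.487°): 439.8 km
Charlie (lat 57.020°, lon 37.542°): 421.4 km
Golf (lat 54.554°, lon 40.761°): 317.2 km
Bravo (lat 50.675°, lon 36.224°): 290.4 km
Delta (lat 54.651°, lon 33.111°): 264.6 km
Foxtrot (lat 54.845°, lon 34.409°): 217.7 km
Echo (lat 54.292°, lon 37.902°): 148.3 km

Alpha, Charlie, Golf, Bravo, Delta, Foxtrot, Echo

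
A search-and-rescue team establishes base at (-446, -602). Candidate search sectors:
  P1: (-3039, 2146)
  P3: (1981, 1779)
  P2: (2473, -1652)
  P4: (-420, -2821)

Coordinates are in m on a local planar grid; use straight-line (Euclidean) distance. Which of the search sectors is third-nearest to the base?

Distances from the base ((-446, -602)):
P4: 2219.2 m
P2: 3102.1 m
P3: 3399.9 m
P1: 3778.2 m
The third-nearest is P3 at 3399.9 m.

P3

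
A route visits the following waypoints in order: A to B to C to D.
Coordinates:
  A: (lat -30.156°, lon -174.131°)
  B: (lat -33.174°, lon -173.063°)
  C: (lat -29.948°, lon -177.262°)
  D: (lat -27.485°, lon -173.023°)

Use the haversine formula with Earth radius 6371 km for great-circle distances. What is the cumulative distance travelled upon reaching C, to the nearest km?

Leg distances:
A→B: 350.5 km  (cumulative 350.5 km)
B→C: 535.6 km  (cumulative 886.1 km)
Cumulative distance at C ≈ 886 km.

886 km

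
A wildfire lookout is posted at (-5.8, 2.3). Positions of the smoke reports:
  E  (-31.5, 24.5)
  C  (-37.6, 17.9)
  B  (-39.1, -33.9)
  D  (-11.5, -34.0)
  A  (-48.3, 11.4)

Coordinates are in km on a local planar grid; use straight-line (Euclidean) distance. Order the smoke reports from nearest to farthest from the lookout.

E, C, D, A, B

Computing each straight-line distance from (-5.8, 2.3):
E (-31.5, 24.5): 34.0 km
C (-37.6, 17.9): 35.4 km
D (-11.5, -34.0): 36.7 km
A (-48.3, 11.4): 43.5 km
B (-39.1, -33.9): 49.2 km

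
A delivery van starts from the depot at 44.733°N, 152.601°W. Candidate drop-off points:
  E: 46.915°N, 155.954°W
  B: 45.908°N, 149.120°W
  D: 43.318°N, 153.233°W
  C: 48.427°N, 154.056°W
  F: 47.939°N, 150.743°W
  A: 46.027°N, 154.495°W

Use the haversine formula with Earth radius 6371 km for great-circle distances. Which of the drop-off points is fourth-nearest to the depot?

E

Distances from the depot (44.733°N, 152.601°W):
D: 165.3 km
A: 206.4 km
B: 301.9 km
E: 355.4 km
F: 383.9 km
C: 425.5 km
The fourth-nearest is E at 355.4 km.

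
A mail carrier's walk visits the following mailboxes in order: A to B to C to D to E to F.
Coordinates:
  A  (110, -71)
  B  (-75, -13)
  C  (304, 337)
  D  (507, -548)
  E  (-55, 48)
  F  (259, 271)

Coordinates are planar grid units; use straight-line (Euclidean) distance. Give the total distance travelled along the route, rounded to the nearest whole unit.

Leg distances:
A→B: 193.9  (cumulative 193.9)
B→C: 515.9  (cumulative 709.8)
C→D: 908.0  (cumulative 1617.8)
D→E: 819.2  (cumulative 2436.9)
E→F: 385.1  (cumulative 2822.1)
Total route length ≈ 2822.

2822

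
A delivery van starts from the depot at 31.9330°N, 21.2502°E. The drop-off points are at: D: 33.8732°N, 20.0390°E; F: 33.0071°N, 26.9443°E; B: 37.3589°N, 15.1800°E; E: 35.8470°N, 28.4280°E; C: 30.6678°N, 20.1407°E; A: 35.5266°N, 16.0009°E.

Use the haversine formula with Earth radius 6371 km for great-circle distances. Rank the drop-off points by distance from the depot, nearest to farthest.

C, D, F, A, E, B

Computing each great-circle distance from 31.9330°N, 21.2502°E:
C 30.6678°N, 20.1407°E: 175.8 km
D 33.8732°N, 20.0390°E: 243.6 km
F 33.0071°N, 26.9443°E: 547.3 km
A 35.5266°N, 16.0009°E: 628.6 km
E 35.8470°N, 28.4280°E: 792.3 km
B 37.3589°N, 15.1800°E: 819.6 km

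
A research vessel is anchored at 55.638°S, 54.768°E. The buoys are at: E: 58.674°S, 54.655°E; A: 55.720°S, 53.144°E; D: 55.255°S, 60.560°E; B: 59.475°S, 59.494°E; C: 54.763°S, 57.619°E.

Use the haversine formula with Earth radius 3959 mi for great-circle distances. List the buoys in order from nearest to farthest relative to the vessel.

A, C, E, D, B

Computing each great-circle distance from 55.638°S, 54.768°E:
A 55.720°S, 53.144°E: 63.5 mi
C 54.763°S, 57.619°E: 127.6 mi
E 58.674°S, 54.655°E: 209.8 mi
D 55.255°S, 60.560°E: 228.5 mi
B 59.475°S, 59.494°E: 317.6 mi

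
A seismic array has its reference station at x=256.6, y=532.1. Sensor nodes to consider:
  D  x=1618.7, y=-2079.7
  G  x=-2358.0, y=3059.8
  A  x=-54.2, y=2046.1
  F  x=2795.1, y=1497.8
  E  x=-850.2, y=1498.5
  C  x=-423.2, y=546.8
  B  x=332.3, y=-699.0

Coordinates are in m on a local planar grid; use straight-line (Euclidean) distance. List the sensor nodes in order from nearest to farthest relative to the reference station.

Distance from the reference station at x=256.6, y=532.1 to each:
C x=-423.2, y=546.8: 680.0 m
B x=332.3, y=-699.0: 1233.4 m
E x=-850.2, y=1498.5: 1469.3 m
A x=-54.2, y=2046.1: 1545.6 m
F x=2795.1, y=1497.8: 2716.0 m
D x=1618.7, y=-2079.7: 2945.6 m
G x=-2358.0, y=3059.8: 3636.7 m

C, B, E, A, F, D, G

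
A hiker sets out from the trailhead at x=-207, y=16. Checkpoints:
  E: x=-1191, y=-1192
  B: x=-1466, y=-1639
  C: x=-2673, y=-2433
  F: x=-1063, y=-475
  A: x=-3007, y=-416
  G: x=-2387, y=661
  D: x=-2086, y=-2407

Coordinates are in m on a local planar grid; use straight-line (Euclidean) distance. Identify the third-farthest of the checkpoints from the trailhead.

A

Distances from the trailhead (x=-207, y=16):
C: 3475.5 m
D: 3066.2 m
A: 2833.1 m
G: 2273.4 m
B: 2079.4 m
E: 1558.1 m
F: 986.8 m
The third-farthest is A at 2833.1 m.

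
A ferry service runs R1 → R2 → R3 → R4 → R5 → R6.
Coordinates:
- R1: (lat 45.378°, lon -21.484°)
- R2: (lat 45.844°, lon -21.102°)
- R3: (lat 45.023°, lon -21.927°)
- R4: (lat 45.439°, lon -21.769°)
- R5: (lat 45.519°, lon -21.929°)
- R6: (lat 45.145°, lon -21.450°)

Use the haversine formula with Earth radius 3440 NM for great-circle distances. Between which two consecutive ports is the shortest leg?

Leg distances:
R1→R2: 32.3 NM
R2→R3: 60.3 NM
R3→R4: 25.9 NM
R4→R5: 8.3 NM
R5→R6: 30.2 NM
The shortest leg is R4–R5 at 8.3 NM.

R4–R5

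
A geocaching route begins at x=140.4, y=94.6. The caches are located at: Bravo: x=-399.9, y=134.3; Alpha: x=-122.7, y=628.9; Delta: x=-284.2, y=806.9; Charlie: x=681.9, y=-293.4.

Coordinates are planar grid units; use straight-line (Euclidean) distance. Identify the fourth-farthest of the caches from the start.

Distance to each, sorted:
Delta: 829.3
Charlie: 666.2
Alpha: 595.6
Bravo: 541.8
The fourth-farthest is Bravo at 541.8.

Bravo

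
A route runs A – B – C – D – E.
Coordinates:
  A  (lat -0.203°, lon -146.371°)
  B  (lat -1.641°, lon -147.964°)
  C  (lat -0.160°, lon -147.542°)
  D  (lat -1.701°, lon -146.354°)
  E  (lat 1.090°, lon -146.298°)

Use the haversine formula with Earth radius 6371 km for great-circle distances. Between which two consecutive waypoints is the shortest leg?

Leg distances:
A→B: 238.6 km
B→C: 171.2 km
C→D: 216.3 km
D→E: 310.4 km
The shortest leg is B–C at 171.2 km.

B–C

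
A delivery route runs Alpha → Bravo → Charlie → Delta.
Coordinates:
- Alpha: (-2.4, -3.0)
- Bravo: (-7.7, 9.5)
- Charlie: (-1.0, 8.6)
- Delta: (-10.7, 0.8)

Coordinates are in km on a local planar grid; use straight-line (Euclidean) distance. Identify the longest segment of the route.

Alpha–Bravo

Leg distances:
Alpha→Bravo: 13.6 km
Bravo→Charlie: 6.8 km
Charlie→Delta: 12.4 km
The longest leg is Alpha–Bravo at 13.6 km.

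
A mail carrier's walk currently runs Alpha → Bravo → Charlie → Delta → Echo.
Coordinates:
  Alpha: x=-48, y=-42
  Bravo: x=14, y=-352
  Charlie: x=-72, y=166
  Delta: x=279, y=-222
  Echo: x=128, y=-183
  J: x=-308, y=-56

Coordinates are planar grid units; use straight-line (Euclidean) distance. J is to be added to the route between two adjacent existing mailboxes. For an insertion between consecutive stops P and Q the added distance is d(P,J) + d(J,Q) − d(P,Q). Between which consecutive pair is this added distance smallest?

Added distance for inserting J between each consecutive pair:
Alpha–Bravo: 381.6
Bravo–Charlie: 236.3
Charlie–Delta: 410.8
Delta–Echo: 908.2
Smallest added distance is 236.3, inserting between Bravo and Charlie.

between Bravo and Charlie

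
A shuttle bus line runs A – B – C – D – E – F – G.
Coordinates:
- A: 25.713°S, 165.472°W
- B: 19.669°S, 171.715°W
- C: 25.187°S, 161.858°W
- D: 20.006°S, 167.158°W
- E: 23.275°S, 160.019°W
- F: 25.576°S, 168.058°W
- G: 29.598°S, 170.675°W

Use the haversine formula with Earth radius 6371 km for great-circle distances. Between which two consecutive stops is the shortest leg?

F–G

Leg distances:
A→B: 928.0 km
B→C: 1183.8 km
C→D: 792.2 km
D→E: 822.4 km
E→F: 853.0 km
F→G: 516.2 km
The shortest leg is F–G at 516.2 km.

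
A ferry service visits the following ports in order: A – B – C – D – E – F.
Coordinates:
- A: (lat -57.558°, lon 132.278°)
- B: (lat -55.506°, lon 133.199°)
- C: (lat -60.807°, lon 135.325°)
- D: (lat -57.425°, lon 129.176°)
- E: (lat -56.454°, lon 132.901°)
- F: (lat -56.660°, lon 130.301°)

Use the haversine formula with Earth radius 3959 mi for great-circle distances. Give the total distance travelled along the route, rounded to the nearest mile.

Leg distances:
A→B: 146.1 mi  (cumulative 146.1 mi)
B→C: 374.3 mi  (cumulative 520.4 mi)
C→D: 319.4 mi  (cumulative 839.8 mi)
D→E: 155.6 mi  (cumulative 995.4 mi)
E→F: 100.0 mi  (cumulative 1095.4 mi)
Total route length ≈ 1095 mi.

1095 mi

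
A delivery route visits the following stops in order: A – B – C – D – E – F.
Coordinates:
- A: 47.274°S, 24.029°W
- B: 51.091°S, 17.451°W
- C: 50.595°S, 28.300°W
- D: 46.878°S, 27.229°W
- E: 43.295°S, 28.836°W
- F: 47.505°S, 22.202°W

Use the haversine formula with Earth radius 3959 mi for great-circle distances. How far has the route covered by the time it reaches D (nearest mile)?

1133 mi

Leg distances:
A→B: 397.0 mi  (cumulative 397.0 mi)
B→C: 474.2 mi  (cumulative 871.2 mi)
C→D: 261.4 mi  (cumulative 1132.6 mi)
Cumulative distance at D ≈ 1133 mi.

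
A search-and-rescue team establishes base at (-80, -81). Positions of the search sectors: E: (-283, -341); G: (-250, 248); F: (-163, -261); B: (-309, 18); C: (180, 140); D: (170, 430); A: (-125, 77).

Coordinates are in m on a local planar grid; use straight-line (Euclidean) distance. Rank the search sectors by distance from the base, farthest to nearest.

Distances from the base:
D (170, 430): 568.9 m
G (-250, 248): 370.3 m
C (180, 140): 341.2 m
E (-283, -341): 329.9 m
B (-309, 18): 249.5 m
F (-163, -261): 198.2 m
A (-125, 77): 164.3 m

D, G, C, E, B, F, A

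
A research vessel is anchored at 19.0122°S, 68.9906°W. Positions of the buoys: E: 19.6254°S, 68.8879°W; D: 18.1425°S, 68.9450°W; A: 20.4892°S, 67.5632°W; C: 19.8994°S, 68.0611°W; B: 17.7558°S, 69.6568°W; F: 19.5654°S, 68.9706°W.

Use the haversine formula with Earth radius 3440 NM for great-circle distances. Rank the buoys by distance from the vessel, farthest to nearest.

A, B, C, D, E, F

Distance from the vessel at 19.0122°S, 68.9906°W to each:
A 20.4892°S, 67.5632°W: 119.9 NM
B 17.7558°S, 69.6568°W: 84.4 NM
C 19.8994°S, 68.0611°W: 74.9 NM
D 18.1425°S, 68.9450°W: 52.3 NM
E 19.6254°S, 68.8879°W: 37.3 NM
F 19.5654°S, 68.9706°W: 33.2 NM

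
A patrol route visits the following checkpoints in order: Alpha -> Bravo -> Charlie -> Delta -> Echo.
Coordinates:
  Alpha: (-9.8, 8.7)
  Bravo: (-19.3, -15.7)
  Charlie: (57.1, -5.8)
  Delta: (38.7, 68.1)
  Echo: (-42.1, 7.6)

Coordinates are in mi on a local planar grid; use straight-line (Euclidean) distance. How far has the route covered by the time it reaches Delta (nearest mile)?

179 mi

Leg distances:
Alpha→Bravo: 26.2 mi  (cumulative 26.2 mi)
Bravo→Charlie: 77.0 mi  (cumulative 103.2 mi)
Charlie→Delta: 76.2 mi  (cumulative 179.4 mi)
Cumulative distance at Delta ≈ 179 mi.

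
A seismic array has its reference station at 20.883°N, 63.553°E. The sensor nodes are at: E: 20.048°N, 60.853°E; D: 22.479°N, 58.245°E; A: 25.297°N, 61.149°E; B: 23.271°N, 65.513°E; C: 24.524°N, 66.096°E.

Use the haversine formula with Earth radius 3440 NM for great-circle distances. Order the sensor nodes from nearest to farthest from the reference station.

Distances from the reference station:
E 20.048°N, 60.853°E: 159.9 NM
B 23.271°N, 65.513°E: 180.1 NM
C 24.524°N, 66.096°E: 260.0 NM
A 25.297°N, 61.149°E: 296.4 NM
D 22.479°N, 58.245°E: 311.2 NM

E, B, C, A, D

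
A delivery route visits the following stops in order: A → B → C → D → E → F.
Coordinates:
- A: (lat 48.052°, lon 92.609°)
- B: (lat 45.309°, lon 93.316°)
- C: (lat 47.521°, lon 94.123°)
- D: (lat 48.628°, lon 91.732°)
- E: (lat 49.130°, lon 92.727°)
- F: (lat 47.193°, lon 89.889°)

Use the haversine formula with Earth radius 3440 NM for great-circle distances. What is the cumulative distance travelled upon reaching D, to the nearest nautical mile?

Leg distances:
A→B: 167.2 NM  (cumulative 167.2 NM)
B→C: 136.9 NM  (cumulative 304.2 NM)
C→D: 116.7 NM  (cumulative 420.9 NM)
Cumulative distance at D ≈ 421 NM.

421 NM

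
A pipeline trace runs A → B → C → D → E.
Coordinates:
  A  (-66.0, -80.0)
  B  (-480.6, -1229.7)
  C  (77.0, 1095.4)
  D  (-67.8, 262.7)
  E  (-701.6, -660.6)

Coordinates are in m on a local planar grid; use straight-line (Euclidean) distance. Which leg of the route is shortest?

C–D

Leg distances:
A→B: 1222.2 m
B→C: 2391.0 m
C→D: 845.2 m
D→E: 1119.9 m
The shortest leg is C–D at 845.2 m.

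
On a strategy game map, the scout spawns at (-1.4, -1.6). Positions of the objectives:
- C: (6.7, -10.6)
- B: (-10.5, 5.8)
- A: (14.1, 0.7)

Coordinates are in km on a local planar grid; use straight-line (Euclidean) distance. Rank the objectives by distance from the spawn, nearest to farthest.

Distance from the spawn at (-1.4, -1.6) to each:
B (-10.5, 5.8): 11.7 km
C (6.7, -10.6): 12.1 km
A (14.1, 0.7): 15.7 km

B, C, A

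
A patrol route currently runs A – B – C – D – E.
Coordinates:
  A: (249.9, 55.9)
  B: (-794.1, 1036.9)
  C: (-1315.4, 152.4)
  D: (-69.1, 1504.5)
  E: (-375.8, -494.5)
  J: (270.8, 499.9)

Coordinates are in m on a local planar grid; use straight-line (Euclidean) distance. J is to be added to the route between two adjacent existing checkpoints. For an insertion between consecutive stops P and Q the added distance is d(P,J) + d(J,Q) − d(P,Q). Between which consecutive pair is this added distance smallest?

between A and B

Added distance for inserting J between each consecutive pair:
A–B: 204.5 m
B–C: 1789.8 m
C–D: 845.5 m
D–E: 224.3 m
Smallest added distance is 204.5 m, inserting between A and B.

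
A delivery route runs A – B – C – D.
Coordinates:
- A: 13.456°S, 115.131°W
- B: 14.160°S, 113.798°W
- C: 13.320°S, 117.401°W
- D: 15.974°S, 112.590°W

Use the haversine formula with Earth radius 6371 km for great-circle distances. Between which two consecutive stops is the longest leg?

C–D

Leg distances:
A→B: 163.8 km
B→C: 400.2 km
C→D: 595.7 km
The longest leg is C–D at 595.7 km.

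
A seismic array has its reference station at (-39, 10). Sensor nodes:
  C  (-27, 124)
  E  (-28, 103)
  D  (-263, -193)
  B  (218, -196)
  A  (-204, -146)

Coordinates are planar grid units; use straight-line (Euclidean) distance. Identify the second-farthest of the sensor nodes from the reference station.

D

Distances from the reference station ((-39, 10)):
B: 329.4
D: 302.3
A: 227.1
C: 114.6
E: 93.6
The second-farthest is D at 302.3.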